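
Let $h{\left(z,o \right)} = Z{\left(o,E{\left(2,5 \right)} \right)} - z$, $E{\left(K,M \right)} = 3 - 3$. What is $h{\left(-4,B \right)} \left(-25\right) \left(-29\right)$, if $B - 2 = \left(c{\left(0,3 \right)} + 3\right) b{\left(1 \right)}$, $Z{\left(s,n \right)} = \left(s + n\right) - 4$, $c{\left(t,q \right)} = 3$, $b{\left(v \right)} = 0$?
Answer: $1450$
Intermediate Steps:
$E{\left(K,M \right)} = 0$
$Z{\left(s,n \right)} = -4 + n + s$ ($Z{\left(s,n \right)} = \left(n + s\right) - 4 = -4 + n + s$)
$B = 2$ ($B = 2 + \left(3 + 3\right) 0 = 2 + 6 \cdot 0 = 2 + 0 = 2$)
$h{\left(z,o \right)} = -4 + o - z$ ($h{\left(z,o \right)} = \left(-4 + 0 + o\right) - z = \left(-4 + o\right) - z = -4 + o - z$)
$h{\left(-4,B \right)} \left(-25\right) \left(-29\right) = \left(-4 + 2 - -4\right) \left(-25\right) \left(-29\right) = \left(-4 + 2 + 4\right) \left(-25\right) \left(-29\right) = 2 \left(-25\right) \left(-29\right) = \left(-50\right) \left(-29\right) = 1450$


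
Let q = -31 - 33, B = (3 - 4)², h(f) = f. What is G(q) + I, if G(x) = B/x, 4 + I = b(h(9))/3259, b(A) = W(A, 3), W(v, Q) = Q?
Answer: -837371/208576 ≈ -4.0147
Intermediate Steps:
b(A) = 3
B = 1 (B = (-1)² = 1)
q = -64
I = -13033/3259 (I = -4 + 3/3259 = -13033/3259 ≈ -3.9991)
G(x) = 1/x
G(q) + I = 1/(-64) - 13033/3259 = -1/64 - 13033/3259 = -837371/208576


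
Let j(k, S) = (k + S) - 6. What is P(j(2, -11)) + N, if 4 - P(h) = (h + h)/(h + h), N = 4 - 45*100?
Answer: -4493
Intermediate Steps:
j(k, S) = -6 + S + k (j(k, S) = (S + k) - 6 = -6 + S + k)
N = -4496 (N = 4 - 4500 = -4496)
P(h) = 3 (P(h) = 4 - (h + h)/(h + h) = 4 - 2*h/(2*h) = 4 - 2*h*1/(2*h) = 4 - 1*1 = 4 - 1 = 3)
P(j(2, -11)) + N = 3 - 4496 = -4493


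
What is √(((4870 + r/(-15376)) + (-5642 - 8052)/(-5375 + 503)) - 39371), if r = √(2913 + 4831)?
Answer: I*√49182923084043/37758 ≈ 185.74*I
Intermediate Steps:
r = 88 (r = √7744 = 88)
√(((4870 + r/(-15376)) + (-5642 - 8052)/(-5375 + 503)) - 39371) = √(((4870 + 88/(-15376)) + (-5642 - 8052)/(-5375 + 503)) - 39371) = √(((4870 + 88*(-1/15376)) - 13694/(-4872)) - 39371) = √(((4870 - 11/1922) - 13694*(-1/4872)) - 39371) = √((9360129/1922 + 6847/2436) - 39371) = √(11407217089/2340996 - 39371) = √(-80760136427/2340996) = I*√49182923084043/37758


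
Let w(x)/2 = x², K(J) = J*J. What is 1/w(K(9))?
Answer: 1/13122 ≈ 7.6208e-5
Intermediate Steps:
K(J) = J²
w(x) = 2*x²
1/w(K(9)) = 1/(2*(9²)²) = 1/(2*81²) = 1/(2*6561) = 1/13122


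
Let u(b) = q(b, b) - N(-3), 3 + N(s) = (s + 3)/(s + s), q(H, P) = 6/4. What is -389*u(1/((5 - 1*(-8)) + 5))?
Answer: -3501/2 ≈ -1750.5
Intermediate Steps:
q(H, P) = 3/2 (q(H, P) = 6*(¼) = 3/2)
N(s) = -3 + (3 + s)/(2*s) (N(s) = -3 + (s + 3)/(s + s) = -3 + (3 + s)/((2*s)) = -3 + (3 + s)*(1/(2*s)) = -3 + (3 + s)/(2*s))
u(b) = 9/2 (u(b) = 3/2 - (3 - 5*(-3))/(2*(-3)) = 3/2 - (-1)*(3 + 15)/(2*3) = 3/2 - (-1)*18/(2*3) = 3/2 - 1*(-3) = 3/2 + 3 = 9/2)
-389*u(1/((5 - 1*(-8)) + 5)) = -389*9/2 = -3501/2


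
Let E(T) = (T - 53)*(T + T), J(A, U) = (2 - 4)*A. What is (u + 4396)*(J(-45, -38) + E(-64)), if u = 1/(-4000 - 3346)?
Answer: 243263281995/3673 ≈ 6.6230e+7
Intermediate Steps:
J(A, U) = -2*A
E(T) = 2*T*(-53 + T) (E(T) = (-53 + T)*(2*T) = 2*T*(-53 + T))
u = -1/7346 (u = 1/(-7346) = -1/7346 ≈ -0.00013613)
(u + 4396)*(J(-45, -38) + E(-64)) = (-1/7346 + 4396)*(-2*(-45) + 2*(-64)*(-53 - 64)) = 32293015*(90 + 2*(-64)*(-117))/7346 = 32293015*(90 + 14976)/7346 = (32293015/7346)*15066 = 243263281995/3673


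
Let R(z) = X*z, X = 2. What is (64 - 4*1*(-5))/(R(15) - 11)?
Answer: 84/19 ≈ 4.4211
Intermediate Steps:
R(z) = 2*z
(64 - 4*1*(-5))/(R(15) - 11) = (64 - 4*1*(-5))/(2*15 - 11) = (64 - 4*(-5))/(30 - 11) = (64 + 20)/19 = 84*(1/19) = 84/19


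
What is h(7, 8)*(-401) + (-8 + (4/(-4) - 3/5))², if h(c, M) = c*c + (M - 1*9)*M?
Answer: -408721/25 ≈ -16349.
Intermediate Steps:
h(c, M) = c² + M*(-9 + M) (h(c, M) = c² + (M - 9)*M = c² + (-9 + M)*M = c² + M*(-9 + M))
h(7, 8)*(-401) + (-8 + (4/(-4) - 3/5))² = (8² + 7² - 9*8)*(-401) + (-8 + (4/(-4) - 3/5))² = (64 + 49 - 72)*(-401) + (-8 + (4*(-¼) - 3*⅕))² = 41*(-401) + (-8 + (-1 - ⅗))² = -16441 + (-8 - 8/5)² = -16441 + (-48/5)² = -16441 + 2304/25 = -408721/25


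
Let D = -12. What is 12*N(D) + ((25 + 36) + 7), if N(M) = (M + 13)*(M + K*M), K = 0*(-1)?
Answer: -76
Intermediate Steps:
K = 0
N(M) = M*(13 + M) (N(M) = (M + 13)*(M + 0*M) = (13 + M)*(M + 0) = (13 + M)*M = M*(13 + M))
12*N(D) + ((25 + 36) + 7) = 12*(-12*(13 - 12)) + ((25 + 36) + 7) = 12*(-12*1) + (61 + 7) = 12*(-12) + 68 = -144 + 68 = -76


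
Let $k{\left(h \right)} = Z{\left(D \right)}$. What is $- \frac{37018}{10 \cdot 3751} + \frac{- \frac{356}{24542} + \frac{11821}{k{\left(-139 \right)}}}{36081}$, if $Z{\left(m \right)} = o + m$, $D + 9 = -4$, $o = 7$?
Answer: $- \frac{51889688822399}{49822651986030} \approx -1.0415$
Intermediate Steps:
$D = -13$ ($D = -9 - 4 = -13$)
$Z{\left(m \right)} = 7 + m$
$k{\left(h \right)} = -6$ ($k{\left(h \right)} = 7 - 13 = -6$)
$- \frac{37018}{10 \cdot 3751} + \frac{- \frac{356}{24542} + \frac{11821}{k{\left(-139 \right)}}}{36081} = - \frac{37018}{10 \cdot 3751} + \frac{- \frac{356}{24542} + \frac{11821}{-6}}{36081} = - \frac{37018}{37510} + \left(\left(-356\right) \frac{1}{24542} + 11821 \left(- \frac{1}{6}\right)\right) \frac{1}{36081} = \left(-37018\right) \frac{1}{37510} + \left(- \frac{178}{12271} - \frac{11821}{6}\right) \frac{1}{36081} = - \frac{18509}{18755} - \frac{145056559}{2656499706} = - \frac{51889688822399}{49822651986030}$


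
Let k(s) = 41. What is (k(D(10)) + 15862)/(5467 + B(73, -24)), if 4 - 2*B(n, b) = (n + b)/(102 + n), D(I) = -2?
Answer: 795150/273443 ≈ 2.9079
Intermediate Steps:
B(n, b) = 2 - (b + n)/(2*(102 + n)) (B(n, b) = 2 - (n + b)/(2*(102 + n)) = 2 - (b + n)/(2*(102 + n)))
(k(D(10)) + 15862)/(5467 + B(73, -24)) = (41 + 15862)/(5467 + (408 - 1*(-24) + 3*73)/(2*(102 + 73))) = 15903/(5467 + (½)*(408 + 24 + 219)/175) = 15903/(5467 + (½)*(1/175)*651) = 15903/(5467 + 93/50) = 15903/(273443/50) = 15903*(50/273443) = 795150/273443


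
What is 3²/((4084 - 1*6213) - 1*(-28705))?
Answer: 9/26576 ≈ 0.00033865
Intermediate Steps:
3²/((4084 - 1*6213) - 1*(-28705)) = 9/((4084 - 6213) + 28705) = 9/(-2129 + 28705) = 9/26576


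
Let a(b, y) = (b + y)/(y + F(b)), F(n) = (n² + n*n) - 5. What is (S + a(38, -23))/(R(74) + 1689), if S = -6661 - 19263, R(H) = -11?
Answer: -14828525/959816 ≈ -15.449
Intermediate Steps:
S = -25924
F(n) = -5 + 2*n² (F(n) = (n² + n²) - 5 = 2*n² - 5 = -5 + 2*n²)
a(b, y) = (b + y)/(-5 + y + 2*b²) (a(b, y) = (b + y)/(y + (-5 + 2*b²)) = (b + y)/(-5 + y + 2*b²))
(S + a(38, -23))/(R(74) + 1689) = (-25924 + (38 - 23)/(-5 - 23 + 2*38²))/(-11 + 1689) = (-25924 + 15/(-5 - 23 + 2*1444))/1678 = (-25924 + 15/(-5 - 23 + 2888))*(1/1678) = (-25924 + 15/2860)*(1/1678) = (-25924 + (1/2860)*15)*(1/1678) = (-25924 + 3/572)*(1/1678) = -14828525/572*1/1678 = -14828525/959816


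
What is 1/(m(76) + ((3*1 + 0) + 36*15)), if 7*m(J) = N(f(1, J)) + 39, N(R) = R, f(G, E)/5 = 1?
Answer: 7/3845 ≈ 0.0018205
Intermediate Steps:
f(G, E) = 5 (f(G, E) = 5*1 = 5)
m(J) = 44/7 (m(J) = (5 + 39)/7 = (⅐)*44 = 44/7)
1/(m(76) + ((3*1 + 0) + 36*15)) = 1/(44/7 + ((3*1 + 0) + 36*15)) = 1/(44/7 + ((3 + 0) + 540)) = 1/(44/7 + (3 + 540)) = 1/(44/7 + 543) = 1/(3845/7) = 7/3845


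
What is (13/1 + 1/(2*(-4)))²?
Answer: 10609/64 ≈ 165.77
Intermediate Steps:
(13/1 + 1/(2*(-4)))² = (13*1 + 1/(-8))² = (13 + 1*(-⅛))² = (13 - ⅛)² = (103/8)² = 10609/64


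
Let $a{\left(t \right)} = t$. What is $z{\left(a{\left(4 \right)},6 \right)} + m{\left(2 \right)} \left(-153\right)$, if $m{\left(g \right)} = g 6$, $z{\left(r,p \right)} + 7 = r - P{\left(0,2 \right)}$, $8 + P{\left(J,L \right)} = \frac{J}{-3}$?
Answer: $-1831$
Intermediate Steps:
$P{\left(J,L \right)} = -8 - \frac{J}{3}$ ($P{\left(J,L \right)} = -8 + \frac{J}{-3} = -8 + J \left(- \frac{1}{3}\right) = -8 - \frac{J}{3}$)
$z{\left(r,p \right)} = 1 + r$ ($z{\left(r,p \right)} = -7 - \left(-8 + 0 - r\right) = -7 + \left(r - \left(-8 + 0\right)\right) = -7 + \left(r - -8\right) = -7 + \left(r + 8\right) = -7 + \left(8 + r\right) = 1 + r$)
$m{\left(g \right)} = 6 g$
$z{\left(a{\left(4 \right)},6 \right)} + m{\left(2 \right)} \left(-153\right) = \left(1 + 4\right) + 6 \cdot 2 \left(-153\right) = 5 + 12 \left(-153\right) = 5 - 1836 = -1831$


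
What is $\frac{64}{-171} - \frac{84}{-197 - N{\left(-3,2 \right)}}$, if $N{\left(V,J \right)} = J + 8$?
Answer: $\frac{124}{3933} \approx 0.031528$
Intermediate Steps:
$N{\left(V,J \right)} = 8 + J$
$\frac{64}{-171} - \frac{84}{-197 - N{\left(-3,2 \right)}} = \frac{64}{-171} - \frac{84}{-197 - \left(8 + 2\right)} = 64 \left(- \frac{1}{171}\right) - \frac{84}{-197 - 10} = - \frac{64}{171} - \frac{84}{-197 - 10} = - \frac{64}{171} - \frac{84}{-207} = - \frac{64}{171} - - \frac{28}{69} = - \frac{64}{171} + \frac{28}{69} = \frac{124}{3933}$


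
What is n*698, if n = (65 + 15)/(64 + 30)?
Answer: 27920/47 ≈ 594.04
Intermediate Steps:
n = 40/47 (n = 80/94 = 80*(1/94) = 40/47 ≈ 0.85106)
n*698 = (40/47)*698 = 27920/47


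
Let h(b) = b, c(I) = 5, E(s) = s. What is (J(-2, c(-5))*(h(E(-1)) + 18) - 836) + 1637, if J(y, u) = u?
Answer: 886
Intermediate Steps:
(J(-2, c(-5))*(h(E(-1)) + 18) - 836) + 1637 = (5*(-1 + 18) - 836) + 1637 = (5*17 - 836) + 1637 = (85 - 836) + 1637 = -751 + 1637 = 886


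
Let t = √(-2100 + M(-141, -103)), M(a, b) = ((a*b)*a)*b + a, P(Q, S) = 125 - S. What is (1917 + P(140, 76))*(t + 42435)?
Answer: 83427210 + 11796*√5858758 ≈ 1.1198e+8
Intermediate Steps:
M(a, b) = a + a²*b² (M(a, b) = (b*a²)*b + a = a²*b² + a = a + a²*b²)
t = 6*√5858758 (t = √(-2100 - 141*(1 - 141*(-103)²)) = √(-2100 - 141*(1 - 141*10609)) = √(-2100 - 141*(1 - 1495869)) = √(-2100 - 141*(-1495868)) = √(-2100 + 210917388) = √210915288 = 6*√5858758 ≈ 14523.)
(1917 + P(140, 76))*(t + 42435) = (1917 + (125 - 1*76))*(6*√5858758 + 42435) = (1917 + (125 - 76))*(42435 + 6*√5858758) = (1917 + 49)*(42435 + 6*√5858758) = 1966*(42435 + 6*√5858758) = 83427210 + 11796*√5858758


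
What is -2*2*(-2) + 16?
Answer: 24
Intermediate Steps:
-2*2*(-2) + 16 = -4*(-2) + 16 = 8 + 16 = 24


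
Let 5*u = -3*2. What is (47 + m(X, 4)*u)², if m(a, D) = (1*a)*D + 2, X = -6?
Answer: 134689/25 ≈ 5387.6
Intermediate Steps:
m(a, D) = 2 + D*a (m(a, D) = a*D + 2 = D*a + 2 = 2 + D*a)
u = -6/5 (u = (-3*2)/5 = (⅕)*(-6) = -6/5 ≈ -1.2000)
(47 + m(X, 4)*u)² = (47 + (2 + 4*(-6))*(-6/5))² = (47 + (2 - 24)*(-6/5))² = (47 - 22*(-6/5))² = (47 + 132/5)² = (367/5)² = 134689/25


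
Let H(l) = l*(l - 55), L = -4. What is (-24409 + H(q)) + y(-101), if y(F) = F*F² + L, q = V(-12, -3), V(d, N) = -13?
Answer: -1053830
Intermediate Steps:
q = -13
y(F) = -4 + F³ (y(F) = F*F² - 4 = F³ - 4 = -4 + F³)
H(l) = l*(-55 + l)
(-24409 + H(q)) + y(-101) = (-24409 - 13*(-55 - 13)) + (-4 + (-101)³) = (-24409 - 13*(-68)) + (-4 - 1030301) = (-24409 + 884) - 1030305 = -23525 - 1030305 = -1053830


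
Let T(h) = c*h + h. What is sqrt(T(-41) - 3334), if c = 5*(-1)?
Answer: I*sqrt(3170) ≈ 56.303*I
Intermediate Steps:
c = -5
T(h) = -4*h (T(h) = -5*h + h = -4*h)
sqrt(T(-41) - 3334) = sqrt(-4*(-41) - 3334) = sqrt(164 - 3334) = sqrt(-3170) = I*sqrt(3170)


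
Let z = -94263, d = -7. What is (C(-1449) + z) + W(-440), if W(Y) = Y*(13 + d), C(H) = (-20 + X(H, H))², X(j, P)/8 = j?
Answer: 134741641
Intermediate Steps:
X(j, P) = 8*j
C(H) = (-20 + 8*H)²
W(Y) = 6*Y (W(Y) = Y*(13 - 7) = Y*6 = 6*Y)
(C(-1449) + z) + W(-440) = (16*(-5 + 2*(-1449))² - 94263) + 6*(-440) = (16*(-5 - 2898)² - 94263) - 2640 = (16*(-2903)² - 94263) - 2640 = (16*8427409 - 94263) - 2640 = (134838544 - 94263) - 2640 = 134744281 - 2640 = 134741641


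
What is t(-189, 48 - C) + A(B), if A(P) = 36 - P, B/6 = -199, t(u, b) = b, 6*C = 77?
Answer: 7591/6 ≈ 1265.2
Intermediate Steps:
C = 77/6 (C = (⅙)*77 = 77/6 ≈ 12.833)
B = -1194 (B = 6*(-199) = -1194)
t(-189, 48 - C) + A(B) = (48 - 1*77/6) + (36 - 1*(-1194)) = (48 - 77/6) + (36 + 1194) = 211/6 + 1230 = 7591/6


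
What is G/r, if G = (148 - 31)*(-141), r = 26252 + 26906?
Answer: -16497/53158 ≈ -0.31034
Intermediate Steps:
r = 53158
G = -16497 (G = 117*(-141) = -16497)
G/r = -16497/53158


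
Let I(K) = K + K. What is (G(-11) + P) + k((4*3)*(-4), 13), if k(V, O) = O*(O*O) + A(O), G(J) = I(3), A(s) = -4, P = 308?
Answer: 2507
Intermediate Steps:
I(K) = 2*K
G(J) = 6 (G(J) = 2*3 = 6)
k(V, O) = -4 + O³ (k(V, O) = O*(O*O) - 4 = O*O² - 4 = O³ - 4 = -4 + O³)
(G(-11) + P) + k((4*3)*(-4), 13) = (6 + 308) + (-4 + 13³) = 314 + (-4 + 2197) = 314 + 2193 = 2507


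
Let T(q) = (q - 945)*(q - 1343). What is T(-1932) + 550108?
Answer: 9972283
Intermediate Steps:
T(q) = (-1343 + q)*(-945 + q) (T(q) = (-945 + q)*(-1343 + q) = (-1343 + q)*(-945 + q))
T(-1932) + 550108 = (1269135 + (-1932)² - 2288*(-1932)) + 550108 = (1269135 + 3732624 + 4420416) + 550108 = 9422175 + 550108 = 9972283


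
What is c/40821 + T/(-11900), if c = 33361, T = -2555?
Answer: 14322673/13879140 ≈ 1.0320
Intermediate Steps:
c/40821 + T/(-11900) = 33361/40821 - 2555/(-11900) = 33361*(1/40821) - 2555*(-1/11900) = 33361/40821 + 73/340 = 14322673/13879140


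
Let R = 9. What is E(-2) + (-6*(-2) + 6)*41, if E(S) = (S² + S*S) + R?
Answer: 755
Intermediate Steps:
E(S) = 9 + 2*S² (E(S) = (S² + S*S) + 9 = (S² + S²) + 9 = 2*S² + 9 = 9 + 2*S²)
E(-2) + (-6*(-2) + 6)*41 = (9 + 2*(-2)²) + (-6*(-2) + 6)*41 = (9 + 2*4) + (12 + 6)*41 = (9 + 8) + 18*41 = 17 + 738 = 755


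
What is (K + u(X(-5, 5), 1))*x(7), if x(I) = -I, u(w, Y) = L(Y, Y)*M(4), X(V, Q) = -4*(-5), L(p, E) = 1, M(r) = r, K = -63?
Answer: 413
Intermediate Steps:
X(V, Q) = 20
u(w, Y) = 4 (u(w, Y) = 1*4 = 4)
(K + u(X(-5, 5), 1))*x(7) = (-63 + 4)*(-1*7) = -59*(-7) = 413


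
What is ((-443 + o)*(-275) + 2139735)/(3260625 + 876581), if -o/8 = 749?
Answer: 1954680/2068603 ≈ 0.94493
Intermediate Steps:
o = -5992 (o = -8*749 = -5992)
((-443 + o)*(-275) + 2139735)/(3260625 + 876581) = ((-443 - 5992)*(-275) + 2139735)/(3260625 + 876581) = (-6435*(-275) + 2139735)/4137206 = (1769625 + 2139735)*(1/4137206) = 3909360*(1/4137206) = 1954680/2068603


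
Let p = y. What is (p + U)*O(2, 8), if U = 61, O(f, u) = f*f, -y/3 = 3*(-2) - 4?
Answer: 364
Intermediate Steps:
y = 30 (y = -3*(3*(-2) - 4) = -3*(-6 - 4) = -3*(-10) = 30)
O(f, u) = f**2
p = 30
(p + U)*O(2, 8) = (30 + 61)*2**2 = 91*4 = 364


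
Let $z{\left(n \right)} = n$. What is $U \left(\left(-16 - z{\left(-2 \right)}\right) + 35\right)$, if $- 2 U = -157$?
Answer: $\frac{3297}{2} \approx 1648.5$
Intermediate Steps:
$U = \frac{157}{2}$ ($U = \left(- \frac{1}{2}\right) \left(-157\right) = \frac{157}{2} \approx 78.5$)
$U \left(\left(-16 - z{\left(-2 \right)}\right) + 35\right) = \frac{157 \left(\left(-16 - -2\right) + 35\right)}{2} = \frac{157 \left(\left(-16 + 2\right) + 35\right)}{2} = \frac{157 \left(-14 + 35\right)}{2} = \frac{157}{2} \cdot 21 = \frac{3297}{2}$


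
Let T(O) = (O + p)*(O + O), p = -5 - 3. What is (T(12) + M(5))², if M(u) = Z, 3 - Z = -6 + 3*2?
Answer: 9801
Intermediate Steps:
p = -8
Z = 3 (Z = 3 - (-6 + 3*2) = 3 - (-6 + 6) = 3 - 1*0 = 3 + 0 = 3)
T(O) = 2*O*(-8 + O) (T(O) = (O - 8)*(O + O) = (-8 + O)*(2*O) = 2*O*(-8 + O))
M(u) = 3
(T(12) + M(5))² = (2*12*(-8 + 12) + 3)² = (2*12*4 + 3)² = (96 + 3)² = 99² = 9801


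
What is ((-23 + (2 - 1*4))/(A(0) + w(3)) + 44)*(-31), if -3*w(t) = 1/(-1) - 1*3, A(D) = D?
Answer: -3131/4 ≈ -782.75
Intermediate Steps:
w(t) = 4/3 (w(t) = -(1/(-1) - 1*3)/3 = -(-1 - 3)/3 = -⅓*(-4) = 4/3)
((-23 + (2 - 1*4))/(A(0) + w(3)) + 44)*(-31) = ((-23 + (2 - 1*4))/(0 + 4/3) + 44)*(-31) = ((-23 + (2 - 4))/(4/3) + 44)*(-31) = ((-23 - 2)*(¾) + 44)*(-31) = (-25*¾ + 44)*(-31) = (-75/4 + 44)*(-31) = (101/4)*(-31) = -3131/4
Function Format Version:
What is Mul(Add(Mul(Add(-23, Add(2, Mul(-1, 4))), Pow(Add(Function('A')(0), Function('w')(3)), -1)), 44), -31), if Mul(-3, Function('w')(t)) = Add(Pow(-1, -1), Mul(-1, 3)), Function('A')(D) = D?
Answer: Rational(-3131, 4) ≈ -782.75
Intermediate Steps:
Function('w')(t) = Rational(4, 3) (Function('w')(t) = Mul(Rational(-1, 3), Add(Pow(-1, -1), Mul(-1, 3))) = Mul(Rational(-1, 3), Add(-1, -3)) = Mul(Rational(-1, 3), -4) = Rational(4, 3))
Mul(Add(Mul(Add(-23, Add(2, Mul(-1, 4))), Pow(Add(Function('A')(0), Function('w')(3)), -1)), 44), -31) = Mul(Add(Mul(Add(-23, Add(2, Mul(-1, 4))), Pow(Add(0, Rational(4, 3)), -1)), 44), -31) = Mul(Add(Mul(Add(-23, Add(2, -4)), Pow(Rational(4, 3), -1)), 44), -31) = Mul(Add(Mul(Add(-23, -2), Rational(3, 4)), 44), -31) = Mul(Add(Mul(-25, Rational(3, 4)), 44), -31) = Mul(Add(Rational(-75, 4), 44), -31) = Mul(Rational(101, 4), -31) = Rational(-3131, 4)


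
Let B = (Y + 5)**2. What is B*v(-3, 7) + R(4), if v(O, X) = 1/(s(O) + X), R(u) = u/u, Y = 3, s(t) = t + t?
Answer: 65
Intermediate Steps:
s(t) = 2*t
R(u) = 1
v(O, X) = 1/(X + 2*O) (v(O, X) = 1/(2*O + X) = 1/(X + 2*O))
B = 64 (B = (3 + 5)**2 = 8**2 = 64)
B*v(-3, 7) + R(4) = 64/(7 + 2*(-3)) + 1 = 64/(7 - 6) + 1 = 64/1 + 1 = 64*1 + 1 = 64 + 1 = 65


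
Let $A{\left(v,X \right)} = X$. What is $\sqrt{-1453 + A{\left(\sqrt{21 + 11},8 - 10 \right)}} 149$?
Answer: $149 i \sqrt{1455} \approx 5683.5 i$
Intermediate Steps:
$\sqrt{-1453 + A{\left(\sqrt{21 + 11},8 - 10 \right)}} 149 = \sqrt{-1453 + \left(8 - 10\right)} 149 = \sqrt{-1453 - 2} \cdot 149 = \sqrt{-1455} \cdot 149 = i \sqrt{1455} \cdot 149 = 149 i \sqrt{1455}$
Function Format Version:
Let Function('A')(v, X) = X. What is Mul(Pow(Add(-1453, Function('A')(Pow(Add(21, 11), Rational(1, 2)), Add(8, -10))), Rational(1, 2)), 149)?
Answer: Mul(149, I, Pow(1455, Rational(1, 2))) ≈ Mul(5683.5, I)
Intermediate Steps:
Mul(Pow(Add(-1453, Function('A')(Pow(Add(21, 11), Rational(1, 2)), Add(8, -10))), Rational(1, 2)), 149) = Mul(Pow(Add(-1453, Add(8, -10)), Rational(1, 2)), 149) = Mul(Pow(Add(-1453, -2), Rational(1, 2)), 149) = Mul(Pow(-1455, Rational(1, 2)), 149) = Mul(Mul(I, Pow(1455, Rational(1, 2))), 149) = Mul(149, I, Pow(1455, Rational(1, 2)))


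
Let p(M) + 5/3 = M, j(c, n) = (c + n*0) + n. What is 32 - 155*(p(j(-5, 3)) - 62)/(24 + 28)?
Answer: 35527/156 ≈ 227.74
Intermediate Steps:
j(c, n) = c + n (j(c, n) = (c + 0) + n = c + n)
p(M) = -5/3 + M
32 - 155*(p(j(-5, 3)) - 62)/(24 + 28) = 32 - 155*((-5/3 + (-5 + 3)) - 62)/(24 + 28) = 32 - 155*((-5/3 - 2) - 62)/52 = 32 - 155*(-11/3 - 62)/52 = 32 - (-30535)/(3*52) = 32 - 155*(-197/156) = 32 + 30535/156 = 35527/156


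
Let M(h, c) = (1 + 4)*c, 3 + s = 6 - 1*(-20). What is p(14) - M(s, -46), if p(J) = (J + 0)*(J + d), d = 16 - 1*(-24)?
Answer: 986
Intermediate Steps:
s = 23 (s = -3 + (6 - 1*(-20)) = -3 + (6 + 20) = -3 + 26 = 23)
M(h, c) = 5*c
d = 40 (d = 16 + 24 = 40)
p(J) = J*(40 + J) (p(J) = (J + 0)*(J + 40) = J*(40 + J))
p(14) - M(s, -46) = 14*(40 + 14) - 5*(-46) = 14*54 - 1*(-230) = 756 + 230 = 986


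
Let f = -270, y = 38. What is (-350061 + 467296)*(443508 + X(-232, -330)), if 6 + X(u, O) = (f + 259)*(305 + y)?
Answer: 51551629315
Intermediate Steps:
X(u, O) = -3779 (X(u, O) = -6 + (-270 + 259)*(305 + 38) = -6 - 11*343 = -6 - 3773 = -3779)
(-350061 + 467296)*(443508 + X(-232, -330)) = (-350061 + 467296)*(443508 - 3779) = 117235*439729 = 51551629315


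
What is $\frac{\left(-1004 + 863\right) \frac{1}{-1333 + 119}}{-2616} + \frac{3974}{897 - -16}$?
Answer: $\frac{4206865281}{966509104} \approx 4.3526$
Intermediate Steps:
$\frac{\left(-1004 + 863\right) \frac{1}{-1333 + 119}}{-2616} + \frac{3974}{897 - -16} = - \frac{141}{-1214} \left(- \frac{1}{2616}\right) + \frac{3974}{897 + 16} = \left(-141\right) \left(- \frac{1}{1214}\right) \left(- \frac{1}{2616}\right) + \frac{3974}{913} = \frac{141}{1214} \left(- \frac{1}{2616}\right) + 3974 \cdot \frac{1}{913} = - \frac{47}{1058608} + \frac{3974}{913} = \frac{4206865281}{966509104}$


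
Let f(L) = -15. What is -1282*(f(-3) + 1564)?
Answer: -1985818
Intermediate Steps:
-1282*(f(-3) + 1564) = -1282*(-15 + 1564) = -1282*1549 = -1985818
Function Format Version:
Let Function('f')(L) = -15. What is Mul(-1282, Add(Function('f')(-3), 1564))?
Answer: -1985818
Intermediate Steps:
Mul(-1282, Add(Function('f')(-3), 1564)) = Mul(-1282, Add(-15, 1564)) = Mul(-1282, 1549) = -1985818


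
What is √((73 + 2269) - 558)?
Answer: 2*√446 ≈ 42.237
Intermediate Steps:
√((73 + 2269) - 558) = √(2342 - 558) = √1784 = 2*√446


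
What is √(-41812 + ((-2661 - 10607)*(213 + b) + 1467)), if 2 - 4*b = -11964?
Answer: I*√42557651 ≈ 6523.6*I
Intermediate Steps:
b = 5983/2 (b = ½ - ¼*(-11964) = ½ + 2991 = 5983/2 ≈ 2991.5)
√(-41812 + ((-2661 - 10607)*(213 + b) + 1467)) = √(-41812 + ((-2661 - 10607)*(213 + 5983/2) + 1467)) = √(-41812 + (-13268*6409/2 + 1467)) = √(-41812 + (-42517306 + 1467)) = √(-41812 - 42515839) = √(-42557651) = I*√42557651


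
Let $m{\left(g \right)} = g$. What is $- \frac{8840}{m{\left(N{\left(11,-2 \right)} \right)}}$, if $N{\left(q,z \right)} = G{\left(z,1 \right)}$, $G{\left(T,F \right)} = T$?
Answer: $4420$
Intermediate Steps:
$N{\left(q,z \right)} = z$
$- \frac{8840}{m{\left(N{\left(11,-2 \right)} \right)}} = - \frac{8840}{-2} = \left(-8840\right) \left(- \frac{1}{2}\right) = 4420$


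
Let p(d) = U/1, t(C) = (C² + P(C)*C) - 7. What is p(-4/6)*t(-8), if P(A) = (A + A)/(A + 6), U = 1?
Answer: -7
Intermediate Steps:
P(A) = 2*A/(6 + A) (P(A) = (2*A)/(6 + A) = 2*A/(6 + A))
t(C) = -7 + C² + 2*C²/(6 + C) (t(C) = (C² + (2*C/(6 + C))*C) - 7 = (C² + 2*C²/(6 + C)) - 7 = -7 + C² + 2*C²/(6 + C))
p(d) = 1 (p(d) = 1/1 = 1*1 = 1)
p(-4/6)*t(-8) = 1*((2*(-8)² + (-7 + (-8)²)*(6 - 8))/(6 - 8)) = 1*((2*64 + (-7 + 64)*(-2))/(-2)) = 1*(-(128 + 57*(-2))/2) = 1*(-(128 - 114)/2) = 1*(-½*14) = 1*(-7) = -7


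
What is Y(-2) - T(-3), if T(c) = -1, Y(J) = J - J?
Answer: 1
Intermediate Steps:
Y(J) = 0
Y(-2) - T(-3) = 0 - 1*(-1) = 0 + 1 = 1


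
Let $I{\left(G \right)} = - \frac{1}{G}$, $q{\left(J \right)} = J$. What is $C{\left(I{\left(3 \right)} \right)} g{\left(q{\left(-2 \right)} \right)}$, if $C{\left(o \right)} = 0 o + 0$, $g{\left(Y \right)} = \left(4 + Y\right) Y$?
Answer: $0$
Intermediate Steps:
$g{\left(Y \right)} = Y \left(4 + Y\right)$
$C{\left(o \right)} = 0$ ($C{\left(o \right)} = 0 + 0 = 0$)
$C{\left(I{\left(3 \right)} \right)} g{\left(q{\left(-2 \right)} \right)} = 0 \left(- 2 \left(4 - 2\right)\right) = 0 \left(\left(-2\right) 2\right) = 0 \left(-4\right) = 0$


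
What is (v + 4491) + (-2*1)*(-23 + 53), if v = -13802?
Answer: -9371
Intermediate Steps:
(v + 4491) + (-2*1)*(-23 + 53) = (-13802 + 4491) + (-2*1)*(-23 + 53) = -9311 - 2*30 = -9311 - 60 = -9371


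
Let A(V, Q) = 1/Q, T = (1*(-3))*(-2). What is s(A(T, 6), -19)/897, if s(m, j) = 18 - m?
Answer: 107/5382 ≈ 0.019881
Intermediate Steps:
T = 6 (T = -3*(-2) = 6)
s(A(T, 6), -19)/897 = (18 - 1/6)/897 = (18 - 1*1/6)*(1/897) = (18 - 1/6)*(1/897) = (107/6)*(1/897) = 107/5382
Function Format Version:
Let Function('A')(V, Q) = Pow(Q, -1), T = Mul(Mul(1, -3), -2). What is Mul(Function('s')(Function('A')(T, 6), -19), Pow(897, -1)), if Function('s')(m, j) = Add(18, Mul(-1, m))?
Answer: Rational(107, 5382) ≈ 0.019881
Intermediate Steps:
T = 6 (T = Mul(-3, -2) = 6)
Mul(Function('s')(Function('A')(T, 6), -19), Pow(897, -1)) = Mul(Add(18, Mul(-1, Pow(6, -1))), Pow(897, -1)) = Mul(Add(18, Mul(-1, Rational(1, 6))), Rational(1, 897)) = Mul(Add(18, Rational(-1, 6)), Rational(1, 897)) = Mul(Rational(107, 6), Rational(1, 897)) = Rational(107, 5382)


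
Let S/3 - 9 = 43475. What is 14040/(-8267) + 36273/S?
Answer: -72937009/51354604 ≈ -1.4203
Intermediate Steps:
S = 130452 (S = 27 + 3*43475 = 27 + 130425 = 130452)
14040/(-8267) + 36273/S = 14040/(-8267) + 36273/130452 = 14040*(-1/8267) + 36273*(1/130452) = -14040/8267 + 12091/43484 = -72937009/51354604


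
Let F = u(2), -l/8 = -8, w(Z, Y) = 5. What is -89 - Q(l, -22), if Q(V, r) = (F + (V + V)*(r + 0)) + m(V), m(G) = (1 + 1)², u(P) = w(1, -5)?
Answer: 2718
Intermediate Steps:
l = 64 (l = -8*(-8) = 64)
u(P) = 5
F = 5
m(G) = 4 (m(G) = 2² = 4)
Q(V, r) = 9 + 2*V*r (Q(V, r) = (5 + (V + V)*(r + 0)) + 4 = (5 + (2*V)*r) + 4 = (5 + 2*V*r) + 4 = 9 + 2*V*r)
-89 - Q(l, -22) = -89 - (9 + 2*64*(-22)) = -89 - (9 - 2816) = -89 - 1*(-2807) = -89 + 2807 = 2718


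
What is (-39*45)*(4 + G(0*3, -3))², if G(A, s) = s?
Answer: -1755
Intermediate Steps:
(-39*45)*(4 + G(0*3, -3))² = (-39*45)*(4 - 3)² = -1755*1² = -1755*1 = -1755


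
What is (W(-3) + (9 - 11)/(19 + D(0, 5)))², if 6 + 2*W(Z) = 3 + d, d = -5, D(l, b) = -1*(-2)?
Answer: 7396/441 ≈ 16.771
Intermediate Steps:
D(l, b) = 2
W(Z) = -4 (W(Z) = -3 + (3 - 5)/2 = -3 + (½)*(-2) = -3 - 1 = -4)
(W(-3) + (9 - 11)/(19 + D(0, 5)))² = (-4 + (9 - 11)/(19 + 2))² = (-4 - 2/21)² = (-86/21)² = 7396/441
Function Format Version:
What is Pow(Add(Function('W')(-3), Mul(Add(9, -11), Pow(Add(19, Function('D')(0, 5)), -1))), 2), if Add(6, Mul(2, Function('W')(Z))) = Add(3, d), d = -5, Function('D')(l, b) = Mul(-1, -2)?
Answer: Rational(7396, 441) ≈ 16.771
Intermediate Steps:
Function('D')(l, b) = 2
Function('W')(Z) = -4 (Function('W')(Z) = Add(-3, Mul(Rational(1, 2), Add(3, -5))) = Add(-3, Mul(Rational(1, 2), -2)) = Add(-3, -1) = -4)
Pow(Add(Function('W')(-3), Mul(Add(9, -11), Pow(Add(19, Function('D')(0, 5)), -1))), 2) = Pow(Add(-4, Mul(Add(9, -11), Pow(Add(19, 2), -1))), 2) = Pow(Add(-4, Mul(-2, Pow(21, -1))), 2) = Pow(Add(-4, Mul(-2, Rational(1, 21))), 2) = Pow(Add(-4, Rational(-2, 21)), 2) = Pow(Rational(-86, 21), 2) = Rational(7396, 441)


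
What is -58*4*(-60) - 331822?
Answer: -317902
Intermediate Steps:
-58*4*(-60) - 331822 = -232*(-60) - 331822 = 13920 - 331822 = -317902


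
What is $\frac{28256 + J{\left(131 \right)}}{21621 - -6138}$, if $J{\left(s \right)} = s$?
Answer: $\frac{28387}{27759} \approx 1.0226$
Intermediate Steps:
$\frac{28256 + J{\left(131 \right)}}{21621 - -6138} = \frac{28256 + 131}{21621 - -6138} = \frac{28387}{21621 + \left(-18331 + 24469\right)} = \frac{28387}{21621 + 6138} = \frac{28387}{27759}$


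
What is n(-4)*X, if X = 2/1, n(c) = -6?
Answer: -12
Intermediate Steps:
X = 2 (X = 2*1 = 2)
n(-4)*X = -6*2 = -12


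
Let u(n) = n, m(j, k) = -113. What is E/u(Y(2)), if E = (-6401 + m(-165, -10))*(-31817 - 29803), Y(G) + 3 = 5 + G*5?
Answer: 33449390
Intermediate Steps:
Y(G) = 2 + 5*G (Y(G) = -3 + (5 + G*5) = -3 + (5 + 5*G) = 2 + 5*G)
E = 401392680 (E = (-6401 - 113)*(-31817 - 29803) = -6514*(-61620) = 401392680)
E/u(Y(2)) = 401392680/(2 + 5*2) = 401392680/(2 + 10) = 401392680/12 = 401392680*(1/12) = 33449390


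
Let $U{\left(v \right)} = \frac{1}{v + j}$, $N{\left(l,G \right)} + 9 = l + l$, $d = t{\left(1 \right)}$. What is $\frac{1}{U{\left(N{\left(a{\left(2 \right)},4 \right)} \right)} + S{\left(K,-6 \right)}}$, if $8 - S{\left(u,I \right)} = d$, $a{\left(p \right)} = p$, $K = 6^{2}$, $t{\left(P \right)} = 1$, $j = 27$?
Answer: $\frac{22}{155} \approx 0.14194$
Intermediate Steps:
$K = 36$
$d = 1$
$N{\left(l,G \right)} = -9 + 2 l$ ($N{\left(l,G \right)} = -9 + \left(l + l\right) = -9 + 2 l$)
$U{\left(v \right)} = \frac{1}{27 + v}$ ($U{\left(v \right)} = \frac{1}{v + 27} = \frac{1}{27 + v}$)
$S{\left(u,I \right)} = 7$ ($S{\left(u,I \right)} = 8 - 1 = 7$)
$\frac{1}{U{\left(N{\left(a{\left(2 \right)},4 \right)} \right)} + S{\left(K,-6 \right)}} = \frac{1}{\frac{1}{27 + \left(-9 + 2 \cdot 2\right)} + 7} = \frac{1}{\frac{1}{27 + \left(-9 + 4\right)} + 7} = \frac{1}{\frac{1}{27 - 5} + 7} = \frac{1}{\frac{1}{22} + 7} = \frac{1}{\frac{155}{22}} = \frac{22}{155}$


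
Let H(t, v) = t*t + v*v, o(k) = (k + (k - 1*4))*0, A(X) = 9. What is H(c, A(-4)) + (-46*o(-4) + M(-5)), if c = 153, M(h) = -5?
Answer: 23485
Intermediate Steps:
o(k) = 0 (o(k) = (k + (k - 4))*0 = (k + (-4 + k))*0 = (-4 + 2*k)*0 = 0)
H(t, v) = t² + v²
H(c, A(-4)) + (-46*o(-4) + M(-5)) = (153² + 9²) + (-46*0 - 5) = (23409 + 81) + (0 - 5) = 23490 - 5 = 23485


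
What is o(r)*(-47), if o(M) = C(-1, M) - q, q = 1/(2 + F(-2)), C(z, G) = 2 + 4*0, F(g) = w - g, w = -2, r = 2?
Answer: -141/2 ≈ -70.500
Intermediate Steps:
F(g) = -2 - g
C(z, G) = 2 (C(z, G) = 2 + 0 = 2)
q = ½ (q = 1/(2 + (-2 - 1*(-2))) = 1/(2 + (-2 + 2)) = 1/(2 + 0) = 1/2 = ½ ≈ 0.50000)
o(M) = 3/2 (o(M) = 2 - 1*½ = 2 - ½ = 3/2)
o(r)*(-47) = (3/2)*(-47) = -141/2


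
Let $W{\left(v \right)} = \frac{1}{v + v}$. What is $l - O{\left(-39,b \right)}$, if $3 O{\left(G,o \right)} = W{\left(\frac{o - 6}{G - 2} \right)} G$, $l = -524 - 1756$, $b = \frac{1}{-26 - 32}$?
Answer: $- \frac{780263}{349} \approx -2235.7$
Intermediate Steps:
$b = - \frac{1}{58}$ ($b = \frac{1}{-58} = - \frac{1}{58} \approx -0.017241$)
$W{\left(v \right)} = \frac{1}{2 v}$
$l = -2280$ ($l = -524 - 1756 = -2280$)
$O{\left(G,o \right)} = \frac{G \left(-2 + G\right)}{6 \left(-6 + o\right)}$ ($O{\left(G,o \right)} = \frac{\frac{1}{2 \frac{o - 6}{G - 2}} G}{3} = \frac{\frac{1}{2 \frac{-6 + o}{-2 + G}} G}{3} = \frac{\frac{\frac{1}{-6 + o} \left(-2 + G\right)}{2} G}{3} = \frac{\frac{-2 + G}{2 \left(-6 + o\right)} G}{3} = \frac{\frac{1}{2} G \frac{1}{-6 + o} \left(-2 + G\right)}{3} = \frac{G \left(-2 + G\right)}{6 \left(-6 + o\right)}$)
$l - O{\left(-39,b \right)} = -2280 - \frac{1}{6} \left(-39\right) \frac{1}{-6 - \frac{1}{58}} \left(-2 - 39\right) = -2280 - \frac{1}{6} \left(-39\right) \frac{1}{- \frac{349}{58}} \left(-41\right) = -2280 - \frac{1}{6} \left(-39\right) \left(- \frac{58}{349}\right) \left(-41\right) = -2280 - - \frac{15457}{349} = -2280 + \frac{15457}{349} = - \frac{780263}{349}$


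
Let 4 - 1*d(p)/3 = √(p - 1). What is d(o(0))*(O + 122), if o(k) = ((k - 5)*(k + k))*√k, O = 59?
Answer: 2172 - 543*I ≈ 2172.0 - 543.0*I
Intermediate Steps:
o(k) = 2*k^(3/2)*(-5 + k) (o(k) = ((-5 + k)*(2*k))*√k = (2*k*(-5 + k))*√k = 2*k^(3/2)*(-5 + k))
d(p) = 12 - 3*√(-1 + p) (d(p) = 12 - 3*√(p - 1) = 12 - 3*√(-1 + p))
d(o(0))*(O + 122) = (12 - 3*√(-1 + 2*0^(3/2)*(-5 + 0)))*(59 + 122) = (12 - 3*√(-1 + 2*0*(-5)))*181 = (12 - 3*√(-1 + 0))*181 = (12 - 3*I)*181 = 2172 - 543*I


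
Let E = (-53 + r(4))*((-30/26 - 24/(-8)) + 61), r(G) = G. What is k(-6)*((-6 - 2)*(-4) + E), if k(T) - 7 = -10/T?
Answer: -79234/3 ≈ -26411.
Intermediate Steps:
k(T) = 7 - 10/T
E = -40033/13 (E = (-53 + 4)*((-30/26 - 24/(-8)) + 61) = -49*((-30*1/26 - 24*(-1/8)) + 61) = -49*((-15/13 + 3) + 61) = -49*(24/13 + 61) = -49*817/13 = -40033/13 ≈ -3079.5)
k(-6)*((-6 - 2)*(-4) + E) = (7 - 10/(-6))*((-6 - 2)*(-4) - 40033/13) = (7 - 10*(-1/6))*(-8*(-4) - 40033/13) = (7 + 5/3)*(32 - 40033/13) = (26/3)*(-39617/13) = -79234/3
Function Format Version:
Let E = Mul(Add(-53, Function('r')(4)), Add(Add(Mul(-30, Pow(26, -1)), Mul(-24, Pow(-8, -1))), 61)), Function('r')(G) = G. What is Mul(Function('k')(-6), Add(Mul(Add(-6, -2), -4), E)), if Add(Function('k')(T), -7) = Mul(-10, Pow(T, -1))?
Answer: Rational(-79234, 3) ≈ -26411.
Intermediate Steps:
Function('k')(T) = Add(7, Mul(-10, Pow(T, -1)))
E = Rational(-40033, 13) (E = Mul(Add(-53, 4), Add(Add(Mul(-30, Pow(26, -1)), Mul(-24, Pow(-8, -1))), 61)) = Mul(-49, Add(Add(Mul(-30, Rational(1, 26)), Mul(-24, Rational(-1, 8))), 61)) = Mul(-49, Add(Add(Rational(-15, 13), 3), 61)) = Mul(-49, Add(Rational(24, 13), 61)) = Mul(-49, Rational(817, 13)) = Rational(-40033, 13) ≈ -3079.5)
Mul(Function('k')(-6), Add(Mul(Add(-6, -2), -4), E)) = Mul(Add(7, Mul(-10, Pow(-6, -1))), Add(Mul(Add(-6, -2), -4), Rational(-40033, 13))) = Mul(Add(7, Mul(-10, Rational(-1, 6))), Add(Mul(-8, -4), Rational(-40033, 13))) = Mul(Add(7, Rational(5, 3)), Add(32, Rational(-40033, 13))) = Mul(Rational(26, 3), Rational(-39617, 13)) = Rational(-79234, 3)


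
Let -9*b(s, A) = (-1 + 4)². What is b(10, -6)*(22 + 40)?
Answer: -62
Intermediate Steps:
b(s, A) = -1 (b(s, A) = -(-1 + 4)²/9 = -⅑*3² = -⅑*9 = -1)
b(10, -6)*(22 + 40) = -(22 + 40) = -1*62 = -62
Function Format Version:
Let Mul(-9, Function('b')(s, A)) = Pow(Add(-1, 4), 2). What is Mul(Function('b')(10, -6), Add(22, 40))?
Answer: -62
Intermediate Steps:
Function('b')(s, A) = -1 (Function('b')(s, A) = Mul(Rational(-1, 9), Pow(Add(-1, 4), 2)) = Mul(Rational(-1, 9), Pow(3, 2)) = Mul(Rational(-1, 9), 9) = -1)
Mul(Function('b')(10, -6), Add(22, 40)) = Mul(-1, Add(22, 40)) = Mul(-1, 62) = -62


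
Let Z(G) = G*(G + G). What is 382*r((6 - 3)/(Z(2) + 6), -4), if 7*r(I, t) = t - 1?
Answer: -1910/7 ≈ -272.86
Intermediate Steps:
Z(G) = 2*G**2 (Z(G) = G*(2*G) = 2*G**2)
r(I, t) = -1/7 + t/7 (r(I, t) = (t - 1)/7 = (-1 + t)/7 = -1/7 + t/7)
382*r((6 - 3)/(Z(2) + 6), -4) = 382*(-1/7 + (1/7)*(-4)) = 382*(-1/7 - 4/7) = 382*(-5/7) = -1910/7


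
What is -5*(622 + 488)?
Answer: -5550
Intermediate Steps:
-5*(622 + 488) = -5*1110 = -5550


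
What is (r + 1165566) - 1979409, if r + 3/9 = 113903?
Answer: -2099821/3 ≈ -6.9994e+5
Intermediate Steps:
r = 341708/3 (r = -⅓ + 113903 = 341708/3 ≈ 1.1390e+5)
(r + 1165566) - 1979409 = (341708/3 + 1165566) - 1979409 = 3838406/3 - 1979409 = -2099821/3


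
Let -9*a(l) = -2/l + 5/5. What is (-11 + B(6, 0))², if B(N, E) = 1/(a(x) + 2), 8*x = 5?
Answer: 1136356/10201 ≈ 111.40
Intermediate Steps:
x = 5/8 (x = (⅛)*5 = 5/8 ≈ 0.62500)
a(l) = -⅑ + 2/(9*l) (a(l) = -(-2/l + 5/5)/9 = -(-2/l + 5*(⅕))/9 = -(-2/l + 1)/9 = -(1 - 2/l)/9 = -⅑ + 2/(9*l))
B(N, E) = 45/101 (B(N, E) = 1/((2 - 1*5/8)/(9*(5/8)) + 2) = 1/((⅑)*(8/5)*(2 - 5/8) + 2) = 1/((⅑)*(8/5)*(11/8) + 2) = 1/(11/45 + 2) = 1/(101/45) = 45/101)
(-11 + B(6, 0))² = (-11 + 45/101)² = (-1066/101)² = 1136356/10201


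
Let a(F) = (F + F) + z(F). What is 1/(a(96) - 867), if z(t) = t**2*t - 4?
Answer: 1/884057 ≈ 1.1311e-6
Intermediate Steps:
z(t) = -4 + t**3 (z(t) = t**3 - 4 = -4 + t**3)
a(F) = -4 + F**3 + 2*F (a(F) = (F + F) + (-4 + F**3) = 2*F + (-4 + F**3) = -4 + F**3 + 2*F)
1/(a(96) - 867) = 1/((-4 + 96**3 + 2*96) - 867) = 1/((-4 + 884736 + 192) - 867) = 1/(884924 - 867) = 1/884057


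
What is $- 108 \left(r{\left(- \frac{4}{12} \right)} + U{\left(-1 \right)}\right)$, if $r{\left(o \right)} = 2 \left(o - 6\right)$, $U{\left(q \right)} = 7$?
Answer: $612$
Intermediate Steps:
$r{\left(o \right)} = -12 + 2 o$ ($r{\left(o \right)} = 2 \left(-6 + o\right) = -12 + 2 o$)
$- 108 \left(r{\left(- \frac{4}{12} \right)} + U{\left(-1 \right)}\right) = - 108 \left(\left(-12 + 2 \left(- \frac{4}{12}\right)\right) + 7\right) = - 108 \left(\left(-12 + 2 \left(\left(-4\right) \frac{1}{12}\right)\right) + 7\right) = - 108 \left(\left(-12 + 2 \left(- \frac{1}{3}\right)\right) + 7\right) = - 108 \left(\left(-12 - \frac{2}{3}\right) + 7\right) = - 108 \left(- \frac{38}{3} + 7\right) = \left(-108\right) \left(- \frac{17}{3}\right) = 612$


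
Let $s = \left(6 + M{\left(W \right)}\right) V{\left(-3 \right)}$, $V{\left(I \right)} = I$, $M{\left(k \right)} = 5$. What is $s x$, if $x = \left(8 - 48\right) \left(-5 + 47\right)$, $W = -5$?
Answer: $55440$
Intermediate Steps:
$x = -1680$ ($x = \left(-40\right) 42 = -1680$)
$s = -33$ ($s = \left(6 + 5\right) \left(-3\right) = 11 \left(-3\right) = -33$)
$s x = \left(-33\right) \left(-1680\right) = 55440$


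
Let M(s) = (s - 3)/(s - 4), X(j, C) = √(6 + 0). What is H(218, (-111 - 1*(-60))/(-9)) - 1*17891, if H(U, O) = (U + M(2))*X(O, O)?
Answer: -17891 + 437*√6/2 ≈ -17356.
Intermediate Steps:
X(j, C) = √6
M(s) = (-3 + s)/(-4 + s)
H(U, O) = √6*(½ + U) (H(U, O) = (U + (-3 + 2)/(-4 + 2))*√6 = (U - 1/(-2))*√6 = (U - ½*(-1))*√6 = (U + ½)*√6 = (½ + U)*√6 = √6*(½ + U))
H(218, (-111 - 1*(-60))/(-9)) - 1*17891 = √6*(½ + 218) - 1*17891 = √6*(437/2) - 17891 = 437*√6/2 - 17891 = -17891 + 437*√6/2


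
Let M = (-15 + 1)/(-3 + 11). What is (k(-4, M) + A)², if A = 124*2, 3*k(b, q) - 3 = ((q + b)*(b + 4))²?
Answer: 62001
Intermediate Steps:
M = -7/4 (M = -14/8 = -14*⅛ = -7/4 ≈ -1.7500)
k(b, q) = 1 + (4 + b)²*(b + q)²/3 (k(b, q) = 1 + ((q + b)*(b + 4))²/3 = 1 + ((b + q)*(4 + b))²/3 = 1 + ((4 + b)*(b + q))²/3 = 1 + ((4 + b)²*(b + q)²)/3 = 1 + (4 + b)²*(b + q)²/3)
A = 248
(k(-4, M) + A)² = ((1 + (4 - 4)²*(-4 - 7/4)²/3) + 248)² = ((1 + (⅓)*0²*(-23/4)²) + 248)² = ((1 + (⅓)*0*(529/16)) + 248)² = ((1 + 0) + 248)² = (1 + 248)² = 249² = 62001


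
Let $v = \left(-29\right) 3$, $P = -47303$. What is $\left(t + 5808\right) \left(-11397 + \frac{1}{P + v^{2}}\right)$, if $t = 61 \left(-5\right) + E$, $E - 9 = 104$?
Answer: $- \frac{1271598304392}{19867} \approx -6.4006 \cdot 10^{7}$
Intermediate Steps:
$E = 113$ ($E = 9 + 104 = 113$)
$v = -87$
$t = -192$ ($t = 61 \left(-5\right) + 113 = -305 + 113 = -192$)
$\left(t + 5808\right) \left(-11397 + \frac{1}{P + v^{2}}\right) = \left(-192 + 5808\right) \left(-11397 + \frac{1}{-47303 + \left(-87\right)^{2}}\right) = 5616 \left(-11397 + \frac{1}{-47303 + 7569}\right) = 5616 \left(-11397 + \frac{1}{-39734}\right) = 5616 \left(-11397 - \frac{1}{39734}\right) = 5616 \left(- \frac{452848399}{39734}\right) = - \frac{1271598304392}{19867}$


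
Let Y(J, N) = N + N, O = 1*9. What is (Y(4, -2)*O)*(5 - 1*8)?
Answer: 108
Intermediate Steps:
O = 9
Y(J, N) = 2*N
(Y(4, -2)*O)*(5 - 1*8) = ((2*(-2))*9)*(5 - 1*8) = (-4*9)*(5 - 8) = -36*(-3) = 108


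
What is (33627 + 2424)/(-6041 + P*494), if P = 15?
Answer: 36051/1369 ≈ 26.334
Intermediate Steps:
(33627 + 2424)/(-6041 + P*494) = (33627 + 2424)/(-6041 + 15*494) = 36051/(-6041 + 7410) = 36051/1369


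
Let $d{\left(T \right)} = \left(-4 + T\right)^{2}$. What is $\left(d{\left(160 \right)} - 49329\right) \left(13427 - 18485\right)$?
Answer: $126414594$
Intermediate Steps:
$\left(d{\left(160 \right)} - 49329\right) \left(13427 - 18485\right) = \left(\left(-4 + 160\right)^{2} - 49329\right) \left(13427 - 18485\right) = \left(156^{2} - 49329\right) \left(-5058\right) = \left(24336 - 49329\right) \left(-5058\right) = \left(-24993\right) \left(-5058\right) = 126414594$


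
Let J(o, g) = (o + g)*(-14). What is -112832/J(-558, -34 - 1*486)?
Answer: -28208/3773 ≈ -7.4763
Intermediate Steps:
J(o, g) = -14*g - 14*o (J(o, g) = (g + o)*(-14) = -14*g - 14*o)
-112832/J(-558, -34 - 1*486) = -112832/(-14*(-34 - 1*486) - 14*(-558)) = -112832/(-14*(-34 - 486) + 7812) = -112832/(-14*(-520) + 7812) = -112832/(7280 + 7812) = -112832/15092 = -112832*1/15092 = -28208/3773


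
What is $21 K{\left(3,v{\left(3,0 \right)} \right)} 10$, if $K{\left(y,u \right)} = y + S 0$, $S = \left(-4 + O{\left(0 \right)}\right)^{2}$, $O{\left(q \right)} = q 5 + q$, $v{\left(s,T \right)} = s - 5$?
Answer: $630$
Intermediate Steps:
$v{\left(s,T \right)} = -5 + s$ ($v{\left(s,T \right)} = s - 5 = -5 + s$)
$O{\left(q \right)} = 6 q$ ($O{\left(q \right)} = 5 q + q = 6 q$)
$S = 16$ ($S = \left(-4 + 6 \cdot 0\right)^{2} = \left(-4 + 0\right)^{2} = \left(-4\right)^{2} = 16$)
$K{\left(y,u \right)} = y$ ($K{\left(y,u \right)} = y + 16 \cdot 0 = y + 0 = y$)
$21 K{\left(3,v{\left(3,0 \right)} \right)} 10 = 21 \cdot 3 \cdot 10 = 63 \cdot 10 = 630$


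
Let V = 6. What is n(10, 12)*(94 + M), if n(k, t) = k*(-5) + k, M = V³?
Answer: -12400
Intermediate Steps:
M = 216 (M = 6³ = 216)
n(k, t) = -4*k (n(k, t) = -5*k + k = -4*k)
n(10, 12)*(94 + M) = (-4*10)*(94 + 216) = -40*310 = -12400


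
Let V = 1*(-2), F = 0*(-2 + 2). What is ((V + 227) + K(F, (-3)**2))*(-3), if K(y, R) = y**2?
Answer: -675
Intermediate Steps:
F = 0 (F = 0*0 = 0)
V = -2
((V + 227) + K(F, (-3)**2))*(-3) = ((-2 + 227) + 0**2)*(-3) = (225 + 0)*(-3) = 225*(-3) = -675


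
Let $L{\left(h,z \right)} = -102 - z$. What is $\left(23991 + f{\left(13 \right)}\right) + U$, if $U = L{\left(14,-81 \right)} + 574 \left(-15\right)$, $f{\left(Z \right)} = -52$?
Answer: $15308$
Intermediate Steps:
$U = -8631$ ($U = \left(-102 - -81\right) + 574 \left(-15\right) = \left(-102 + 81\right) - 8610 = -21 - 8610 = -8631$)
$\left(23991 + f{\left(13 \right)}\right) + U = \left(23991 - 52\right) - 8631 = 23939 - 8631 = 15308$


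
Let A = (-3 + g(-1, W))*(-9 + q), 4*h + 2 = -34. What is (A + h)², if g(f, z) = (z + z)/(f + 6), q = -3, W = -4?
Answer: 53361/25 ≈ 2134.4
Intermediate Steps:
h = -9 (h = -½ + (¼)*(-34) = -½ - 17/2 = -9)
g(f, z) = 2*z/(6 + f) (g(f, z) = (2*z)/(6 + f) = 2*z/(6 + f))
A = 276/5 (A = (-3 + 2*(-4)/(6 - 1))*(-9 - 3) = (-3 + 2*(-4)/5)*(-12) = (-3 + 2*(-4)*(⅕))*(-12) = (-3 - 8/5)*(-12) = -23/5*(-12) = 276/5 ≈ 55.200)
(A + h)² = (276/5 - 9)² = (231/5)² = 53361/25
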